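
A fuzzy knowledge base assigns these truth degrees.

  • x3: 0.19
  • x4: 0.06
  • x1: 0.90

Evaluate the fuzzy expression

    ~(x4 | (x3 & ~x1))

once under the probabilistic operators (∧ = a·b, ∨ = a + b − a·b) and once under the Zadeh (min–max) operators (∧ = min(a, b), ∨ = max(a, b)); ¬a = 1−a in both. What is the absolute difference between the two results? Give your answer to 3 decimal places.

0.022

Under probabilistic:
  ~x1 = 1 − 0.9000 = 0.1000
  x3 & ~x1 = a·b on (0.1900, 0.1000) = 0.0190
  x4 | (x3 & ~x1) = a + b − a·b on (0.0600, 0.0190) = 0.0779
  ~(x4 | (x3 & ~x1)) = 1 − 0.0779 = 0.9221
  → value = 0.9221
Under Zadeh (min–max):
  ~x1 = 1 − 0.90 = 0.10
  x3 & ~x1 = min(a, b) on (0.19, 0.10) = 0.10
  x4 | (x3 & ~x1) = max(a, b) on (0.06, 0.10) = 0.10
  ~(x4 | (x3 & ~x1)) = 1 − 0.10 = 0.90
  → value = 0.9000
|0.9221 − 0.9000| = 0.022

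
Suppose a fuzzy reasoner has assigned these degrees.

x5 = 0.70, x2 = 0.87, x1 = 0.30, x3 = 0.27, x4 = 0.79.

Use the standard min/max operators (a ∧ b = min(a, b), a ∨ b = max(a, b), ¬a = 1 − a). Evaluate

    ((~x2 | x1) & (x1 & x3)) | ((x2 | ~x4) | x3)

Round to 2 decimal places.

0.87

~x2 = 1 − 0.87 = 0.13
~x2 | x1 = max(a, b) on (0.13, 0.30) = 0.30
x1 & x3 = min(a, b) on (0.30, 0.27) = 0.27
(~x2 | x1) & (x1 & x3) = min(a, b) on (0.30, 0.27) = 0.27
~x4 = 1 − 0.79 = 0.21
x2 | ~x4 = max(a, b) on (0.87, 0.21) = 0.87
(x2 | ~x4) | x3 = max(a, b) on (0.87, 0.27) = 0.87
((~x2 | x1) & (x1 & x3)) | ((x2 | ~x4) | x3) = max(a, b) on (0.27, 0.87) = 0.87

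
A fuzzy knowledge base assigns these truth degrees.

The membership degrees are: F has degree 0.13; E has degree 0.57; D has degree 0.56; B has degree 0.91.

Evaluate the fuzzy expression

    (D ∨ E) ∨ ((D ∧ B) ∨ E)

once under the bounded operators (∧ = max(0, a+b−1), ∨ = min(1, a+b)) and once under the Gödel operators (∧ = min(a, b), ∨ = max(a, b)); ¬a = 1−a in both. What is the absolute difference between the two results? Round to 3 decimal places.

Under bounded:
  D ∨ E = min(1, a+b) on (0.56, 0.57) = 1.00
  D ∧ B = max(0, a+b−1) on (0.56, 0.91) = 0.47
  (D ∧ B) ∨ E = min(1, a+b) on (0.47, 0.57) = 1.00
  (D ∨ E) ∨ ((D ∧ B) ∨ E) = min(1, a+b) on (1.00, 1.00) = 1.00
  → value = 1.0000
Under Gödel:
  D ∨ E = max(a, b) on (0.56, 0.57) = 0.57
  D ∧ B = min(a, b) on (0.56, 0.91) = 0.56
  (D ∧ B) ∨ E = max(a, b) on (0.56, 0.57) = 0.57
  (D ∨ E) ∨ ((D ∧ B) ∨ E) = max(a, b) on (0.57, 0.57) = 0.57
  → value = 0.5700
|1.0000 − 0.5700| = 0.430

0.430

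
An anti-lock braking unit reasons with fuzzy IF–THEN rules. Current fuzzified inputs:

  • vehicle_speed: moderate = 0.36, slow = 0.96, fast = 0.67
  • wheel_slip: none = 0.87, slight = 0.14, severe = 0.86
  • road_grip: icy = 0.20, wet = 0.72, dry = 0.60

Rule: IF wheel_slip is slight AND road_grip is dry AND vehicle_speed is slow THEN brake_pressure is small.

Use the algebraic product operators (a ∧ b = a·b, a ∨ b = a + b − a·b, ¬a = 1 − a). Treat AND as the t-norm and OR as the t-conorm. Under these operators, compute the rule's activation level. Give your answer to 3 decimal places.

0.081

firing strength: slight=0.14, dry=0.60, slow=0.96; AND[a·b] → w = 0.0806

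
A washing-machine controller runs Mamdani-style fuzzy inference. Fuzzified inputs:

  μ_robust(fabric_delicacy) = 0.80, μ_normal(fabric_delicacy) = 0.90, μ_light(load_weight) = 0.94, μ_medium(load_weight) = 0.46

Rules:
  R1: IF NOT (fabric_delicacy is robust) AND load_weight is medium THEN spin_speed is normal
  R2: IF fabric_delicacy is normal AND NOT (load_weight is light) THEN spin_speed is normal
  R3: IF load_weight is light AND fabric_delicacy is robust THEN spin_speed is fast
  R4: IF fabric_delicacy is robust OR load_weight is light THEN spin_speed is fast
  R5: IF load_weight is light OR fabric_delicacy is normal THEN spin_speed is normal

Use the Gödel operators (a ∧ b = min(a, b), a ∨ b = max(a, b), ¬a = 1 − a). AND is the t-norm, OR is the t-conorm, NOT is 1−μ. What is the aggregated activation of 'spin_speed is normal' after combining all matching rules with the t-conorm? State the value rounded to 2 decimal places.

R1: ¬robust=1−0.80=0.20, medium=0.46; AND[min(a, b)] → w = 0.20
R2: normal=0.90, ¬light=1−0.94=0.06; AND[min(a, b)] → w = 0.06
R3: light=0.94, robust=0.80; AND[min(a, b)] → w = 0.80
R4: robust=0.80, light=0.94; OR[max(a, b)] → w = 0.94
R5: light=0.94, normal=0.90; OR[max(a, b)] → w = 0.94
Rules with consequent 'normal': {R1, R2, R5} → strengths 0.20, 0.06, 0.94
Aggregate via t-conorm [max(a, b)]: 0.94

0.94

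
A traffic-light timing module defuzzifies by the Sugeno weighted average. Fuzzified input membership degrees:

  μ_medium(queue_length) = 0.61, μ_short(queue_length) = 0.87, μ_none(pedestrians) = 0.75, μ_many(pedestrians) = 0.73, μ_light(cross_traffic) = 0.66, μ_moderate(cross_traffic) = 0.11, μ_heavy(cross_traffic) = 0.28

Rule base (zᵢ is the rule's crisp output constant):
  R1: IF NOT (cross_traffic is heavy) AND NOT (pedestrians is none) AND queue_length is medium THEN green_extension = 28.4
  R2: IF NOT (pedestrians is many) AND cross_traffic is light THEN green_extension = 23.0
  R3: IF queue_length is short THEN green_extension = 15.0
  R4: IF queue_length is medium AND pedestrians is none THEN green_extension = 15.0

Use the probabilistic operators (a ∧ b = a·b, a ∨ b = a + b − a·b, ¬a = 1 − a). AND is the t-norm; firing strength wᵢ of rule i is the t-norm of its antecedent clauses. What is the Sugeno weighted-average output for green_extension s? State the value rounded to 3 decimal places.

16.793

R1 (z=28.4): ¬heavy=1−0.28=0.72, ¬none=1−0.75=0.25, medium=0.61; AND[a·b] → w = 0.1098
R2 (z=23.0): ¬many=1−0.73=0.27, light=0.66; AND[a·b] → w = 0.1782
R3 (z=15.0): short=0.87 → w = 0.8700
R4 (z=15.0): medium=0.61, none=0.75; AND[a·b] → w = 0.4575
Weighted average = (0.1098·28.4 + 0.1782·23.0 + 0.8700·15.0 + 0.4575·15.0) / (0.1098 + 0.1782 + 0.8700 + 0.4575)
  = 27.1294 / 1.6155 = 16.793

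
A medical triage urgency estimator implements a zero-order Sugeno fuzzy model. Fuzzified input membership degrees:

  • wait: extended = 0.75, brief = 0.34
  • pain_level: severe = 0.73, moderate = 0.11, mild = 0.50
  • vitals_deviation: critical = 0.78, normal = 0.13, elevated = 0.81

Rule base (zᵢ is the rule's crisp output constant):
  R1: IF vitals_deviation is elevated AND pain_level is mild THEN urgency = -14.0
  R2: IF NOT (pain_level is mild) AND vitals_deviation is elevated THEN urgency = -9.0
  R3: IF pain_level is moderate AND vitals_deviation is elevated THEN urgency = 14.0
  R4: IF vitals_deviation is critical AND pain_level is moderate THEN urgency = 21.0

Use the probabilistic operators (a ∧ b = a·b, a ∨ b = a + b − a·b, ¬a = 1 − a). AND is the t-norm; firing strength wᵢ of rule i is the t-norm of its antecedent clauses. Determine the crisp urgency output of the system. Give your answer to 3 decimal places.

-6.362

R1 (z=-14.0): elevated=0.81, mild=0.50; AND[a·b] → w = 0.4050
R2 (z=-9.0): ¬mild=1−0.50=0.50, elevated=0.81; AND[a·b] → w = 0.4050
R3 (z=14.0): moderate=0.11, elevated=0.81; AND[a·b] → w = 0.0891
R4 (z=21.0): critical=0.78, moderate=0.11; AND[a·b] → w = 0.0858
Weighted average = (0.4050·-14.0 + 0.4050·-9.0 + 0.0891·14.0 + 0.0858·21.0) / (0.4050 + 0.4050 + 0.0891 + 0.0858)
  = -6.2658 / 0.9849 = -6.362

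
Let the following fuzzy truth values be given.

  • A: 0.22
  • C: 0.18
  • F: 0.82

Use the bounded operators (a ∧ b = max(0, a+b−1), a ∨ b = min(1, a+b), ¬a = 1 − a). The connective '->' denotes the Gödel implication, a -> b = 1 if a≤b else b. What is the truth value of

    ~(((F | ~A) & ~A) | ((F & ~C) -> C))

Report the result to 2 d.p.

~A = 1 − 0.22 = 0.78
F | ~A = min(1, a+b) on (0.82, 0.78) = 1.00
~A = 1 − 0.22 = 0.78
(F | ~A) & ~A = max(0, a+b−1) on (1.00, 0.78) = 0.78
~C = 1 − 0.18 = 0.82
F & ~C = max(0, a+b−1) on (0.82, 0.82) = 0.64
(F & ~C) -> C  [Gödel: 1 if a≤b else b] with a=0.64, b=0.18 → 0.18
((F | ~A) & ~A) | ((F & ~C) -> C) = min(1, a+b) on (0.78, 0.18) = 0.96
~(((F | ~A) & ~A) | ((F & ~C) -> C)) = 1 − 0.96 = 0.04

0.04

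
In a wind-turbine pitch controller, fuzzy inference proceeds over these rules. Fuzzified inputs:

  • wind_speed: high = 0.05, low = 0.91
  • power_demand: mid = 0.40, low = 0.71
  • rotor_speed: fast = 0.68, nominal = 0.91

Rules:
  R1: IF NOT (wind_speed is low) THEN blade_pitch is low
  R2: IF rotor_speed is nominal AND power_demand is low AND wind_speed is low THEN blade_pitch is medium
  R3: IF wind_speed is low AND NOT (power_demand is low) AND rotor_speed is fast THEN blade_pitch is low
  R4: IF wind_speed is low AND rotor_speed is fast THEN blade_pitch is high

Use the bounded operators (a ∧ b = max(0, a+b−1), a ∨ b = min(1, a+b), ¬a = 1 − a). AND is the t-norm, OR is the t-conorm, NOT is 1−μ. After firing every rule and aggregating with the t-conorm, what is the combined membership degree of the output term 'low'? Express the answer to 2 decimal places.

0.09

R1: ¬low=1−0.91=0.09 → w = 0.09
R2: nominal=0.91, low=0.71, low=0.91; AND[max(0, a+b−1)] → w = 0.53
R3: low=0.91, ¬low=1−0.71=0.29, fast=0.68; AND[max(0, a+b−1)] → w = 0.00
R4: low=0.91, fast=0.68; AND[max(0, a+b−1)] → w = 0.59
Rules with consequent 'low': {R1, R3} → strengths 0.09, 0.00
Aggregate via t-conorm [min(1, a+b)]: 0.09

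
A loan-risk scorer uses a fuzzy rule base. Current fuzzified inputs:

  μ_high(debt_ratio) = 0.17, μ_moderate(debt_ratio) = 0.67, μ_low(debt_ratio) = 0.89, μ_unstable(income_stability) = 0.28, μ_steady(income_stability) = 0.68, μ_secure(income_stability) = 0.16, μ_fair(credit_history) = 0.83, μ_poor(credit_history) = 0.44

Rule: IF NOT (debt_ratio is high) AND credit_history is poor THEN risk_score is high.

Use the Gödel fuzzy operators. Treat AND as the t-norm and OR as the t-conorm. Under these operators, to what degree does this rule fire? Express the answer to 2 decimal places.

firing strength: ¬high=1−0.17=0.83, poor=0.44; AND[min(a, b)] → w = 0.44

0.44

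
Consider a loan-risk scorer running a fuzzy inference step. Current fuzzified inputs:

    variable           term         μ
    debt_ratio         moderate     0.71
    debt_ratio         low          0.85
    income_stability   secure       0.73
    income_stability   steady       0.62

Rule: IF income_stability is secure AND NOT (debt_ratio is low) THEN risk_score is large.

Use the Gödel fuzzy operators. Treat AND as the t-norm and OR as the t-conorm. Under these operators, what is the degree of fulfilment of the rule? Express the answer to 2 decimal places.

firing strength: secure=0.73, ¬low=1−0.85=0.15; AND[min(a, b)] → w = 0.15

0.15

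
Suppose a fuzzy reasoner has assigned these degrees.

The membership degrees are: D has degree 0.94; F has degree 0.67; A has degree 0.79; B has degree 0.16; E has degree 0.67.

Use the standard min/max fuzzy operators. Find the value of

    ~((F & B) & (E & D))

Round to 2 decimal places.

0.84

F & B = min(a, b) on (0.67, 0.16) = 0.16
E & D = min(a, b) on (0.67, 0.94) = 0.67
(F & B) & (E & D) = min(a, b) on (0.16, 0.67) = 0.16
~((F & B) & (E & D)) = 1 − 0.16 = 0.84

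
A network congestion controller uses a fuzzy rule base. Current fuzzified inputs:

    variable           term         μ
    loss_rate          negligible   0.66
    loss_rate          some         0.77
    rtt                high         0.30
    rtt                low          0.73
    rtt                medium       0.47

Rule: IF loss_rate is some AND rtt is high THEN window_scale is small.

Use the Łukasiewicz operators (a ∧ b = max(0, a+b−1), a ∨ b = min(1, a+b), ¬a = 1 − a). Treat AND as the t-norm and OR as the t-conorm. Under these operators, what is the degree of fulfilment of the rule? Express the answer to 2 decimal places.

firing strength: some=0.77, high=0.30; AND[max(0, a+b−1)] → w = 0.07

0.07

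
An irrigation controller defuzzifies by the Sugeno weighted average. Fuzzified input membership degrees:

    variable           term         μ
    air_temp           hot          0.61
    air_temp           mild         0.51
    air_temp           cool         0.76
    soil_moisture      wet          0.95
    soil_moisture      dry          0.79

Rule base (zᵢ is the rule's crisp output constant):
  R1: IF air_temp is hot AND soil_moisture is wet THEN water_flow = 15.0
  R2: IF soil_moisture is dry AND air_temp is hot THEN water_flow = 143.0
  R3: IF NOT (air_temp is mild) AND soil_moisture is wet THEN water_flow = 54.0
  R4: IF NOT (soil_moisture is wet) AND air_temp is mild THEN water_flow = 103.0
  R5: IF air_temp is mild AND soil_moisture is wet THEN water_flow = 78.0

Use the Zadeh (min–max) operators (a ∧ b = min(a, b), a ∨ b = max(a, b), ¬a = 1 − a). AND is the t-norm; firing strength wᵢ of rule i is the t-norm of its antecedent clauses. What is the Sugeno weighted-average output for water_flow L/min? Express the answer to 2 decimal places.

R1 (z=15.0): hot=0.61, wet=0.95; AND[min(a, b)] → w = 0.61
R2 (z=143.0): dry=0.79, hot=0.61; AND[min(a, b)] → w = 0.61
R3 (z=54.0): ¬mild=1−0.51=0.49, wet=0.95; AND[min(a, b)] → w = 0.49
R4 (z=103.0): ¬wet=1−0.95=0.05, mild=0.51; AND[min(a, b)] → w = 0.05
R5 (z=78.0): mild=0.51, wet=0.95; AND[min(a, b)] → w = 0.51
Weighted average = (0.61·15.0 + 0.61·143.0 + 0.49·54.0 + 0.05·103.0 + 0.51·78.0) / (0.61 + 0.61 + 0.49 + 0.05 + 0.51)
  = 167.7700 / 2.2700 = 73.91

73.91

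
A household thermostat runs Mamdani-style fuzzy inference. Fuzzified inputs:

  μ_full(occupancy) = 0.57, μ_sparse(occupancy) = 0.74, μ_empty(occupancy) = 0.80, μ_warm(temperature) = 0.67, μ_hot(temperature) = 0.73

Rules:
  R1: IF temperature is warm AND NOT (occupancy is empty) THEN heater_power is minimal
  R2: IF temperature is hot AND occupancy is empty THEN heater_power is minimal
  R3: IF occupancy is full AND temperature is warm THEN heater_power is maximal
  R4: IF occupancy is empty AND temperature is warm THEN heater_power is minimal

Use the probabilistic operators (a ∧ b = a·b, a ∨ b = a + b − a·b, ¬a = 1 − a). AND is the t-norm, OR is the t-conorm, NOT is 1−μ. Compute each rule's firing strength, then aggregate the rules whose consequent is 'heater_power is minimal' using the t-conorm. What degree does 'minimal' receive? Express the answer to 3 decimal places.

0.833

R1: warm=0.67, ¬empty=1−0.80=0.20; AND[a·b] → w = 0.1340
R2: hot=0.73, empty=0.80; AND[a·b] → w = 0.5840
R3: full=0.57, warm=0.67; AND[a·b] → w = 0.3819
R4: empty=0.80, warm=0.67; AND[a·b] → w = 0.5360
Rules with consequent 'minimal': {R1, R2, R4} → strengths 0.1340, 0.5840, 0.5360
Aggregate via t-conorm [a + b − a·b]: 0.8328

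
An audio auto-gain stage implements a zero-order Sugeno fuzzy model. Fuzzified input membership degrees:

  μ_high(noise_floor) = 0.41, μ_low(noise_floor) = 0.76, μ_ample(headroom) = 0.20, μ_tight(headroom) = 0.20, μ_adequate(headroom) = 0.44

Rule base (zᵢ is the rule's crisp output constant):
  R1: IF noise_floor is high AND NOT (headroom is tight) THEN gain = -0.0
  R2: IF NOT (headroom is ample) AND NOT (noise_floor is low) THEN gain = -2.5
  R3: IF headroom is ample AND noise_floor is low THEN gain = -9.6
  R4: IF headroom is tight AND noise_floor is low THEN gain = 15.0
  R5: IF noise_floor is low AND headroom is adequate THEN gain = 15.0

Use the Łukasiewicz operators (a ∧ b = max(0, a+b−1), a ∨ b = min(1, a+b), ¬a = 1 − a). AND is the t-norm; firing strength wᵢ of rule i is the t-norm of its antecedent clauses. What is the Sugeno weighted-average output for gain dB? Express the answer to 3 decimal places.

6.444

R1 (z=-0.0): high=0.41, ¬tight=1−0.20=0.80; AND[max(0, a+b−1)] → w = 0.21
R2 (z=-2.5): ¬ample=1−0.20=0.80, ¬low=1−0.76=0.24; AND[max(0, a+b−1)] → w = 0.04
R3 (z=-9.6): ample=0.20, low=0.76; AND[max(0, a+b−1)] → w = 0.00
R4 (z=15.0): tight=0.20, low=0.76; AND[max(0, a+b−1)] → w = 0.00
R5 (z=15.0): low=0.76, adequate=0.44; AND[max(0, a+b−1)] → w = 0.20
Weighted average = (0.21·-0.0 + 0.04·-2.5 + 0.00·-9.6 + 0.00·15.0 + 0.20·15.0) / (0.21 + 0.04 + 0.00 + 0.00 + 0.20)
  = 2.9000 / 0.4500 = 6.444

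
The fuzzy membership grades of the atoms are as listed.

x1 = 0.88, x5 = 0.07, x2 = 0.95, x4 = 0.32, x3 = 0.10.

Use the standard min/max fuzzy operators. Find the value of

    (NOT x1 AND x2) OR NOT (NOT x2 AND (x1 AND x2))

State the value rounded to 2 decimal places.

NOT x1 = 1 − 0.88 = 0.12
NOT x1 AND x2 = min(a, b) on (0.12, 0.95) = 0.12
NOT x2 = 1 − 0.95 = 0.05
x1 AND x2 = min(a, b) on (0.88, 0.95) = 0.88
NOT x2 AND (x1 AND x2) = min(a, b) on (0.05, 0.88) = 0.05
NOT (NOT x2 AND (x1 AND x2)) = 1 − 0.05 = 0.95
(NOT x1 AND x2) OR NOT (NOT x2 AND (x1 AND x2)) = max(a, b) on (0.12, 0.95) = 0.95

0.95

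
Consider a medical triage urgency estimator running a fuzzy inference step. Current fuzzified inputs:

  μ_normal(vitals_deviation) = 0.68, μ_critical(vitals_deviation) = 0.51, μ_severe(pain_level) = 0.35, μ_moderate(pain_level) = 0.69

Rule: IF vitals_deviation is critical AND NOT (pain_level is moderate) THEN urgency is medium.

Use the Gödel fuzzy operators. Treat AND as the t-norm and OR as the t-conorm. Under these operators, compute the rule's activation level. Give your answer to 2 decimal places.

firing strength: critical=0.51, ¬moderate=1−0.69=0.31; AND[min(a, b)] → w = 0.31

0.31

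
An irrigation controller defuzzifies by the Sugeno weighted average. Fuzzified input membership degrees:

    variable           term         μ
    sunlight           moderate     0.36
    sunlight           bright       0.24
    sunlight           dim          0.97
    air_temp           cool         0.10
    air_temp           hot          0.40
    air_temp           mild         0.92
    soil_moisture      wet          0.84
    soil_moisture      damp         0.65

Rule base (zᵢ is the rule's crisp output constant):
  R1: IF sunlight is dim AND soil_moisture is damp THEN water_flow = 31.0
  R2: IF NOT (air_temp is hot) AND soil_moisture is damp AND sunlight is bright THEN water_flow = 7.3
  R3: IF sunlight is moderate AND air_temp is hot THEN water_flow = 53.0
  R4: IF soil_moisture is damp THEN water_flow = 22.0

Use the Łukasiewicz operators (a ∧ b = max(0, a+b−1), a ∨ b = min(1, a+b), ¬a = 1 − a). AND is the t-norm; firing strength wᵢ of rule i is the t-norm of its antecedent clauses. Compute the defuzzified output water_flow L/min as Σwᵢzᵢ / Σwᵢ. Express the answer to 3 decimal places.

R1 (z=31.0): dim=0.97, damp=0.65; AND[max(0, a+b−1)] → w = 0.62
R2 (z=7.3): ¬hot=1−0.40=0.60, damp=0.65, bright=0.24; AND[max(0, a+b−1)] → w = 0.00
R3 (z=53.0): moderate=0.36, hot=0.40; AND[max(0, a+b−1)] → w = 0.00
R4 (z=22.0): damp=0.65 → w = 0.65
Weighted average = (0.62·31.0 + 0.00·7.3 + 0.00·53.0 + 0.65·22.0) / (0.62 + 0.00 + 0.00 + 0.65)
  = 33.5200 / 1.2700 = 26.394

26.394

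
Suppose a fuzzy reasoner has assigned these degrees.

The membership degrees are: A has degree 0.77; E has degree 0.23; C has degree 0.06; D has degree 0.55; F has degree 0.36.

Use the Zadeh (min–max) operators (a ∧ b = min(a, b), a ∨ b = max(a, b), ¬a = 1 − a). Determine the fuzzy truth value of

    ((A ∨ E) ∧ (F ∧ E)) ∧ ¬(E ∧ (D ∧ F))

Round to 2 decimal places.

0.23

A ∨ E = max(a, b) on (0.77, 0.23) = 0.77
F ∧ E = min(a, b) on (0.36, 0.23) = 0.23
(A ∨ E) ∧ (F ∧ E) = min(a, b) on (0.77, 0.23) = 0.23
D ∧ F = min(a, b) on (0.55, 0.36) = 0.36
E ∧ (D ∧ F) = min(a, b) on (0.23, 0.36) = 0.23
¬(E ∧ (D ∧ F)) = 1 − 0.23 = 0.77
((A ∨ E) ∧ (F ∧ E)) ∧ ¬(E ∧ (D ∧ F)) = min(a, b) on (0.23, 0.77) = 0.23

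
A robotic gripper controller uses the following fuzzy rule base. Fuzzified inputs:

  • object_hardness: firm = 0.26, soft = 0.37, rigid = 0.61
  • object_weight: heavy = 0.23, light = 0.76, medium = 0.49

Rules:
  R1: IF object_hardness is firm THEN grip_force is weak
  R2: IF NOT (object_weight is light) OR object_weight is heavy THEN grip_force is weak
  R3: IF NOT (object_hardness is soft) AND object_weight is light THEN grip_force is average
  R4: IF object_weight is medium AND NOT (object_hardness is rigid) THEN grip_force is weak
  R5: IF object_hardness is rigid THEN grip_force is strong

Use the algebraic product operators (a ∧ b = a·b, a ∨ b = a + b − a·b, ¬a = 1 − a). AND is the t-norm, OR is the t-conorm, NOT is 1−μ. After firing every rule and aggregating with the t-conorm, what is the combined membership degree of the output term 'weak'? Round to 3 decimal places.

0.650

R1: firm=0.26 → w = 0.2600
R2: ¬light=1−0.76=0.24, heavy=0.23; OR[a + b − a·b] → w = 0.4148
R3: ¬soft=1−0.37=0.63, light=0.76; AND[a·b] → w = 0.4788
R4: medium=0.49, ¬rigid=1−0.61=0.39; AND[a·b] → w = 0.1911
R5: rigid=0.61 → w = 0.6100
Rules with consequent 'weak': {R1, R2, R4} → strengths 0.2600, 0.4148, 0.1911
Aggregate via t-conorm [a + b − a·b]: 0.6497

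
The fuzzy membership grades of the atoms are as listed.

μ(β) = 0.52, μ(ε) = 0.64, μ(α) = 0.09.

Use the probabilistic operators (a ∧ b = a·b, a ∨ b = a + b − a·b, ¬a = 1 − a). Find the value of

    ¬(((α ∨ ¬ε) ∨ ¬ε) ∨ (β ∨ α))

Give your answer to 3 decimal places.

¬ε = 1 − 0.6400 = 0.3600
α ∨ ¬ε = a + b − a·b on (0.0900, 0.3600) = 0.4176
¬ε = 1 − 0.6400 = 0.3600
(α ∨ ¬ε) ∨ ¬ε = a + b − a·b on (0.4176, 0.3600) = 0.6273
β ∨ α = a + b − a·b on (0.5200, 0.0900) = 0.5632
((α ∨ ¬ε) ∨ ¬ε) ∨ (β ∨ α) = a + b − a·b on (0.6273, 0.5632) = 0.8372
¬(((α ∨ ¬ε) ∨ ¬ε) ∨ (β ∨ α)) = 1 − 0.8372 = 0.1628

0.163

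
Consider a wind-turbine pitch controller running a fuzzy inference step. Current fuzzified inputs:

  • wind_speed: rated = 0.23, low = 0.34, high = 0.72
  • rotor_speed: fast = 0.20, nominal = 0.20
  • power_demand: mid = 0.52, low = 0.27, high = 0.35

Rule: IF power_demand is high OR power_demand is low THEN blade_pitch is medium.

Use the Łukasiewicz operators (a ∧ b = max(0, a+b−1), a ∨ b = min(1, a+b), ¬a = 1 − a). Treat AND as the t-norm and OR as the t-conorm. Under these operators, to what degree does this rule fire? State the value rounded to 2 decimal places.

0.62

firing strength: high=0.35, low=0.27; OR[min(1, a+b)] → w = 0.62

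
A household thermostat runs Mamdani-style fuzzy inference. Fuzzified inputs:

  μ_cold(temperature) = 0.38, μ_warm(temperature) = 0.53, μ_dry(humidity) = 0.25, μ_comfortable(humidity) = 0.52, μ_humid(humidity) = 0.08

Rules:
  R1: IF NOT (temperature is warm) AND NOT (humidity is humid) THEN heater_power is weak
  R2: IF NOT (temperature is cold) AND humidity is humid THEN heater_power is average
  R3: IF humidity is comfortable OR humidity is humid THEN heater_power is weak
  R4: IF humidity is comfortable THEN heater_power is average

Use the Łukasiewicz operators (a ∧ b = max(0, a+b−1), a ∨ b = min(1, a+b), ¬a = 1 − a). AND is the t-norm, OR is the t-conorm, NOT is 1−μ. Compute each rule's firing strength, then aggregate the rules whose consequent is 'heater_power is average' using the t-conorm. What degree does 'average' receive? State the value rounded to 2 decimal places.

0.52

R1: ¬warm=1−0.53=0.47, ¬humid=1−0.08=0.92; AND[max(0, a+b−1)] → w = 0.39
R2: ¬cold=1−0.38=0.62, humid=0.08; AND[max(0, a+b−1)] → w = 0.00
R3: comfortable=0.52, humid=0.08; OR[min(1, a+b)] → w = 0.60
R4: comfortable=0.52 → w = 0.52
Rules with consequent 'average': {R2, R4} → strengths 0.00, 0.52
Aggregate via t-conorm [min(1, a+b)]: 0.52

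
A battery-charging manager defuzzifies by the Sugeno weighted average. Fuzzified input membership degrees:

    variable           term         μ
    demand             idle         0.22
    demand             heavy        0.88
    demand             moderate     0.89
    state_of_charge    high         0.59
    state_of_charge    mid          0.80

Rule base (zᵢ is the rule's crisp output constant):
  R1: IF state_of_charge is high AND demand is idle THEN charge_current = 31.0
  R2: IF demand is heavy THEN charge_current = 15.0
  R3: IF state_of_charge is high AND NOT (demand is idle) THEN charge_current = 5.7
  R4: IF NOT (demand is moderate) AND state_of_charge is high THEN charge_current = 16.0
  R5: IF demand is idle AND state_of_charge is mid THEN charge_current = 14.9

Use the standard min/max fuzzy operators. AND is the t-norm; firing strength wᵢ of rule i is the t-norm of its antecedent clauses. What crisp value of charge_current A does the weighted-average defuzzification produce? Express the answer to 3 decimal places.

R1 (z=31.0): high=0.59, idle=0.22; AND[min(a, b)] → w = 0.22
R2 (z=15.0): heavy=0.88 → w = 0.88
R3 (z=5.7): high=0.59, ¬idle=1−0.22=0.78; AND[min(a, b)] → w = 0.59
R4 (z=16.0): ¬moderate=1−0.89=0.11, high=0.59; AND[min(a, b)] → w = 0.11
R5 (z=14.9): idle=0.22, mid=0.80; AND[min(a, b)] → w = 0.22
Weighted average = (0.22·31.0 + 0.88·15.0 + 0.59·5.7 + 0.11·16.0 + 0.22·14.9) / (0.22 + 0.88 + 0.59 + 0.11 + 0.22)
  = 28.4210 / 2.0200 = 14.070

14.070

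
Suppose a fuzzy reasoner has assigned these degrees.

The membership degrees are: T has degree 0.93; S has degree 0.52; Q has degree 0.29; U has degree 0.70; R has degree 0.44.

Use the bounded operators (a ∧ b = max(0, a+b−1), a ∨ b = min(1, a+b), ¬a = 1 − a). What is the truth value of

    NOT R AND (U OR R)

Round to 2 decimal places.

0.56

NOT R = 1 − 0.44 = 0.56
U OR R = min(1, a+b) on (0.70, 0.44) = 1.00
NOT R AND (U OR R) = max(0, a+b−1) on (0.56, 1.00) = 0.56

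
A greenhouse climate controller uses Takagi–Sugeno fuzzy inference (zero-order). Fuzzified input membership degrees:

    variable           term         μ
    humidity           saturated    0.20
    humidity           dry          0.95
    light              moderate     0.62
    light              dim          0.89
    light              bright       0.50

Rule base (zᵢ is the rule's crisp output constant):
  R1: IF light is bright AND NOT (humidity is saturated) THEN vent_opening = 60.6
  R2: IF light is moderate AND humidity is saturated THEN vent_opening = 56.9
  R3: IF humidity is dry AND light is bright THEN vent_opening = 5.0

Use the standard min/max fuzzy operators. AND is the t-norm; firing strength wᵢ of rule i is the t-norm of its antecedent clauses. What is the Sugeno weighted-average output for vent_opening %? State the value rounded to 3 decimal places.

R1 (z=60.6): bright=0.50, ¬saturated=1−0.20=0.80; AND[min(a, b)] → w = 0.50
R2 (z=56.9): moderate=0.62, saturated=0.20; AND[min(a, b)] → w = 0.20
R3 (z=5.0): dry=0.95, bright=0.50; AND[min(a, b)] → w = 0.50
Weighted average = (0.50·60.6 + 0.20·56.9 + 0.50·5.0) / (0.50 + 0.20 + 0.50)
  = 44.1800 / 1.2000 = 36.817

36.817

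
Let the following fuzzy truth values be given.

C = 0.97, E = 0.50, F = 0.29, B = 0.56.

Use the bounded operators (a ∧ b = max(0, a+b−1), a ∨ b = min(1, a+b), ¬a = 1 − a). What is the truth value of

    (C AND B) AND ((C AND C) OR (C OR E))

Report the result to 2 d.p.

0.53

C AND B = max(0, a+b−1) on (0.97, 0.56) = 0.53
C AND C = max(0, a+b−1) on (0.97, 0.97) = 0.94
C OR E = min(1, a+b) on (0.97, 0.50) = 1.00
(C AND C) OR (C OR E) = min(1, a+b) on (0.94, 1.00) = 1.00
(C AND B) AND ((C AND C) OR (C OR E)) = max(0, a+b−1) on (0.53, 1.00) = 0.53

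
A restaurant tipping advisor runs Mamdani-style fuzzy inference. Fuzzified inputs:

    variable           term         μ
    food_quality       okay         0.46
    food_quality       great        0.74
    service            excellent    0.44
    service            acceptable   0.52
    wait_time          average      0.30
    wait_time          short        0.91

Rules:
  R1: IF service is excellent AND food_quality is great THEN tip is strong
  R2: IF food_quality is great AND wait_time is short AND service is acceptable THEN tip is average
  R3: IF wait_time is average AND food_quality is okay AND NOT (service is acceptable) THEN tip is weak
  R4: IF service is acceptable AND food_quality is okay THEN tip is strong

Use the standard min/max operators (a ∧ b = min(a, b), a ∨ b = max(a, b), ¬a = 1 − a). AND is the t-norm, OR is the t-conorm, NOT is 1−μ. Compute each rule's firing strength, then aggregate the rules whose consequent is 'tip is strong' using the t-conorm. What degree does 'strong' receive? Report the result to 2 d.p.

R1: excellent=0.44, great=0.74; AND[min(a, b)] → w = 0.44
R2: great=0.74, short=0.91, acceptable=0.52; AND[min(a, b)] → w = 0.52
R3: average=0.30, okay=0.46, ¬acceptable=1−0.52=0.48; AND[min(a, b)] → w = 0.30
R4: acceptable=0.52, okay=0.46; AND[min(a, b)] → w = 0.46
Rules with consequent 'strong': {R1, R4} → strengths 0.44, 0.46
Aggregate via t-conorm [max(a, b)]: 0.46

0.46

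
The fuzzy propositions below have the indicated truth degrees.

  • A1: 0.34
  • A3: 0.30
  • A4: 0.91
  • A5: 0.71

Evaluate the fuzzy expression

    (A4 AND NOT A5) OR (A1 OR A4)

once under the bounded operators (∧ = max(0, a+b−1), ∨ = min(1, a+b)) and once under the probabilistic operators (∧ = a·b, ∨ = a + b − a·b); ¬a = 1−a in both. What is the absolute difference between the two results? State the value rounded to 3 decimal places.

Under bounded:
  NOT A5 = 1 − 0.71 = 0.29
  A4 AND NOT A5 = max(0, a+b−1) on (0.91, 0.29) = 0.20
  A1 OR A4 = min(1, a+b) on (0.34, 0.91) = 1.00
  (A4 AND NOT A5) OR (A1 OR A4) = min(1, a+b) on (0.20, 1.00) = 1.00
  → value = 1.0000
Under probabilistic:
  NOT A5 = 1 − 0.7100 = 0.2900
  A4 AND NOT A5 = a·b on (0.9100, 0.2900) = 0.2639
  A1 OR A4 = a + b − a·b on (0.3400, 0.9100) = 0.9406
  (A4 AND NOT A5) OR (A1 OR A4) = a + b − a·b on (0.2639, 0.9406) = 0.9563
  → value = 0.9563
|1.0000 − 0.9563| = 0.044

0.044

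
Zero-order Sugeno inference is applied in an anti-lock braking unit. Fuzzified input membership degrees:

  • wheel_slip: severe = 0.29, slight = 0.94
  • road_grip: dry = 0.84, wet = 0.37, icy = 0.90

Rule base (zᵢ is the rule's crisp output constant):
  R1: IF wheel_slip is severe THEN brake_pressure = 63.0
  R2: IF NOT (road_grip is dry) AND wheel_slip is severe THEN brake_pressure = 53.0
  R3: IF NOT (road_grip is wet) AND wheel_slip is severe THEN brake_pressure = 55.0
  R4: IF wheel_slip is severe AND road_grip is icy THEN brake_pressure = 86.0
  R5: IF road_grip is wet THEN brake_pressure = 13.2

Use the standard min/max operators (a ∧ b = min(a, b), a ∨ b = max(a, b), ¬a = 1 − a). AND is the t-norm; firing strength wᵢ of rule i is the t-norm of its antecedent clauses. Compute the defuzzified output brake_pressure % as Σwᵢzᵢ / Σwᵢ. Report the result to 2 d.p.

R1 (z=63.0): severe=0.29 → w = 0.29
R2 (z=53.0): ¬dry=1−0.84=0.16, severe=0.29; AND[min(a, b)] → w = 0.16
R3 (z=55.0): ¬wet=1−0.37=0.63, severe=0.29; AND[min(a, b)] → w = 0.29
R4 (z=86.0): severe=0.29, icy=0.90; AND[min(a, b)] → w = 0.29
R5 (z=13.2): wet=0.37 → w = 0.37
Weighted average = (0.29·63.0 + 0.16·53.0 + 0.29·55.0 + 0.29·86.0 + 0.37·13.2) / (0.29 + 0.16 + 0.29 + 0.29 + 0.37)
  = 72.5240 / 1.4000 = 51.80

51.80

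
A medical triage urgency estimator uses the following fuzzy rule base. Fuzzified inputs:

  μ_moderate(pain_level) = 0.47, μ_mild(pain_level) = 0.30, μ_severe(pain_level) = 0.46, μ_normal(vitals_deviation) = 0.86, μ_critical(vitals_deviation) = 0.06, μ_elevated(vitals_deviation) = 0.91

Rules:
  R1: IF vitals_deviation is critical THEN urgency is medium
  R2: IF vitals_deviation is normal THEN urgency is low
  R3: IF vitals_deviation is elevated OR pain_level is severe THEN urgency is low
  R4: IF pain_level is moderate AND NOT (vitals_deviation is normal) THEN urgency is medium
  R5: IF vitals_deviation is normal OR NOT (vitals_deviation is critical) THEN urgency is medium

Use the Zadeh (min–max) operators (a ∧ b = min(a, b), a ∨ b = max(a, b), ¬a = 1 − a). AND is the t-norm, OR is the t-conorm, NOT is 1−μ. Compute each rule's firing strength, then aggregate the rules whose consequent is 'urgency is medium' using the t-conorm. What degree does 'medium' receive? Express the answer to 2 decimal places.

R1: critical=0.06 → w = 0.06
R2: normal=0.86 → w = 0.86
R3: elevated=0.91, severe=0.46; OR[max(a, b)] → w = 0.91
R4: moderate=0.47, ¬normal=1−0.86=0.14; AND[min(a, b)] → w = 0.14
R5: normal=0.86, ¬critical=1−0.06=0.94; OR[max(a, b)] → w = 0.94
Rules with consequent 'medium': {R1, R4, R5} → strengths 0.06, 0.14, 0.94
Aggregate via t-conorm [max(a, b)]: 0.94

0.94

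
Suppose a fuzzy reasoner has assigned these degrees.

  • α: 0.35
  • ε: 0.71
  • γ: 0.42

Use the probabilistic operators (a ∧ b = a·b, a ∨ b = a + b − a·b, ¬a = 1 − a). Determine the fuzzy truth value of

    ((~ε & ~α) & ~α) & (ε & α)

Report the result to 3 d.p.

0.030

~ε = 1 − 0.7100 = 0.2900
~α = 1 − 0.3500 = 0.6500
~ε & ~α = a·b on (0.2900, 0.6500) = 0.1885
~α = 1 − 0.3500 = 0.6500
(~ε & ~α) & ~α = a·b on (0.1885, 0.6500) = 0.1225
ε & α = a·b on (0.7100, 0.3500) = 0.2485
((~ε & ~α) & ~α) & (ε & α) = a·b on (0.1225, 0.2485) = 0.0304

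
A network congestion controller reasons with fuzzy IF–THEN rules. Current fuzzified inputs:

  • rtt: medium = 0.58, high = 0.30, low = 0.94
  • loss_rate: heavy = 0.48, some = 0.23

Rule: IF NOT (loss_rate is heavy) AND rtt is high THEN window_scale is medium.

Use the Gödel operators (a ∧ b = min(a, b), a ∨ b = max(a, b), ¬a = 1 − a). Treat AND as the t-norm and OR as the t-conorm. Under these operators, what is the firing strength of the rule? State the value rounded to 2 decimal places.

0.30

firing strength: ¬heavy=1−0.48=0.52, high=0.30; AND[min(a, b)] → w = 0.30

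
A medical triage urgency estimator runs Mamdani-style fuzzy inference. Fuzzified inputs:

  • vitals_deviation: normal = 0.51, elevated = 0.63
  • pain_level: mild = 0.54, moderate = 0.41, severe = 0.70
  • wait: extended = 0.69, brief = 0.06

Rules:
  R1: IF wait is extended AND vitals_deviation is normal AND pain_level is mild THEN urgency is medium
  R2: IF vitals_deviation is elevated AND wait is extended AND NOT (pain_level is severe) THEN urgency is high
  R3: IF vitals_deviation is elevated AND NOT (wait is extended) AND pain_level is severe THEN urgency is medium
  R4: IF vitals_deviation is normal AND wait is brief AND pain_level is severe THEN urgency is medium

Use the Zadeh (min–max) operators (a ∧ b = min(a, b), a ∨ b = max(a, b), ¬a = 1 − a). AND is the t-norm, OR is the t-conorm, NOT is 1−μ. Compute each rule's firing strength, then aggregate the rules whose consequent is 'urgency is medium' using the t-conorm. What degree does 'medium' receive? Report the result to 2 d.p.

R1: extended=0.69, normal=0.51, mild=0.54; AND[min(a, b)] → w = 0.51
R2: elevated=0.63, extended=0.69, ¬severe=1−0.70=0.30; AND[min(a, b)] → w = 0.30
R3: elevated=0.63, ¬extended=1−0.69=0.31, severe=0.70; AND[min(a, b)] → w = 0.31
R4: normal=0.51, brief=0.06, severe=0.70; AND[min(a, b)] → w = 0.06
Rules with consequent 'medium': {R1, R3, R4} → strengths 0.51, 0.31, 0.06
Aggregate via t-conorm [max(a, b)]: 0.51

0.51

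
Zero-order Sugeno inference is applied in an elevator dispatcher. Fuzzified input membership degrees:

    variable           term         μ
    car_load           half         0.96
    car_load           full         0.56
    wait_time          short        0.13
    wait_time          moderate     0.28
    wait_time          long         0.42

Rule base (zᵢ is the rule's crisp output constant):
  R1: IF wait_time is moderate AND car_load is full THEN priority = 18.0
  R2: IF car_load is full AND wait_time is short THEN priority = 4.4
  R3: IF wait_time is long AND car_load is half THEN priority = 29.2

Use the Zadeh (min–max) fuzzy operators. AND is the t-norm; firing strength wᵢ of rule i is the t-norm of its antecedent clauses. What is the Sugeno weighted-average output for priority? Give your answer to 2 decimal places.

21.54

R1 (z=18.0): moderate=0.28, full=0.56; AND[min(a, b)] → w = 0.28
R2 (z=4.4): full=0.56, short=0.13; AND[min(a, b)] → w = 0.13
R3 (z=29.2): long=0.42, half=0.96; AND[min(a, b)] → w = 0.42
Weighted average = (0.28·18.0 + 0.13·4.4 + 0.42·29.2) / (0.28 + 0.13 + 0.42)
  = 17.8760 / 0.8300 = 21.54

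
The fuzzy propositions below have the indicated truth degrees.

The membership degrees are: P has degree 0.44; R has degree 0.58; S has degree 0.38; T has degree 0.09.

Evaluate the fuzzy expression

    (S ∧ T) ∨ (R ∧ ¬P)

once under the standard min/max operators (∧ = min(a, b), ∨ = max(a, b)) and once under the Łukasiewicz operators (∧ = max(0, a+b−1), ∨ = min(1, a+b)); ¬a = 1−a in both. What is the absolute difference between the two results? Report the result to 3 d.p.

0.420

Under standard min/max:
  S ∧ T = min(a, b) on (0.38, 0.09) = 0.09
  ¬P = 1 − 0.44 = 0.56
  R ∧ ¬P = min(a, b) on (0.58, 0.56) = 0.56
  (S ∧ T) ∨ (R ∧ ¬P) = max(a, b) on (0.09, 0.56) = 0.56
  → value = 0.5600
Under Łukasiewicz:
  S ∧ T = max(0, a+b−1) on (0.38, 0.09) = 0.00
  ¬P = 1 − 0.44 = 0.56
  R ∧ ¬P = max(0, a+b−1) on (0.58, 0.56) = 0.14
  (S ∧ T) ∨ (R ∧ ¬P) = min(1, a+b) on (0.00, 0.14) = 0.14
  → value = 0.1400
|0.5600 − 0.1400| = 0.420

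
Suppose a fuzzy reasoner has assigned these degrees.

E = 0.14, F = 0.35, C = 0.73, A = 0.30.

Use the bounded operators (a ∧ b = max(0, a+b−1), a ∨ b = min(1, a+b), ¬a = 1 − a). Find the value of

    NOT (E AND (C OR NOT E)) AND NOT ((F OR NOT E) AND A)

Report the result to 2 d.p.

NOT E = 1 − 0.14 = 0.86
C OR NOT E = min(1, a+b) on (0.73, 0.86) = 1.00
E AND (C OR NOT E) = max(0, a+b−1) on (0.14, 1.00) = 0.14
NOT (E AND (C OR NOT E)) = 1 − 0.14 = 0.86
NOT E = 1 − 0.14 = 0.86
F OR NOT E = min(1, a+b) on (0.35, 0.86) = 1.00
(F OR NOT E) AND A = max(0, a+b−1) on (1.00, 0.30) = 0.30
NOT ((F OR NOT E) AND A) = 1 − 0.30 = 0.70
NOT (E AND (C OR NOT E)) AND NOT ((F OR NOT E) AND A) = max(0, a+b−1) on (0.86, 0.70) = 0.56

0.56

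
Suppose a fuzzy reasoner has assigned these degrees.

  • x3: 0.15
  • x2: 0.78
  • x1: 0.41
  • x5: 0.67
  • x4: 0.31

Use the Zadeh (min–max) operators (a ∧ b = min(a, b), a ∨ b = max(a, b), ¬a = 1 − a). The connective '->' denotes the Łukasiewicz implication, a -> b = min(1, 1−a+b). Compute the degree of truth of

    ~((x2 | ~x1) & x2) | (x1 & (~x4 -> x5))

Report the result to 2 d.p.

~x1 = 1 − 0.41 = 0.59
x2 | ~x1 = max(a, b) on (0.78, 0.59) = 0.78
(x2 | ~x1) & x2 = min(a, b) on (0.78, 0.78) = 0.78
~((x2 | ~x1) & x2) = 1 − 0.78 = 0.22
~x4 = 1 − 0.31 = 0.69
~x4 -> x5  [Łukasiewicz: min(1, 1−a+b)] with a=0.69, b=0.67 → 0.98
x1 & (~x4 -> x5) = min(a, b) on (0.41, 0.98) = 0.41
~((x2 | ~x1) & x2) | (x1 & (~x4 -> x5)) = max(a, b) on (0.22, 0.41) = 0.41

0.41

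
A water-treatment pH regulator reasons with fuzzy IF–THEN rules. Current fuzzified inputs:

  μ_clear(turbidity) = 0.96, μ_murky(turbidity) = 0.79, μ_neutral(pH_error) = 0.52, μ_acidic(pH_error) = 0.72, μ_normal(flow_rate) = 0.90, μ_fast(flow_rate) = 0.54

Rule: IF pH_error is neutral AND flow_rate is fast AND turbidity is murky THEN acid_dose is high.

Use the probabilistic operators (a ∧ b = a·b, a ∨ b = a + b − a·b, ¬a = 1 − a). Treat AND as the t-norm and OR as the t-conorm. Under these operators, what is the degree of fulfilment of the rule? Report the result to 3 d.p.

firing strength: neutral=0.52, fast=0.54, murky=0.79; AND[a·b] → w = 0.2218

0.222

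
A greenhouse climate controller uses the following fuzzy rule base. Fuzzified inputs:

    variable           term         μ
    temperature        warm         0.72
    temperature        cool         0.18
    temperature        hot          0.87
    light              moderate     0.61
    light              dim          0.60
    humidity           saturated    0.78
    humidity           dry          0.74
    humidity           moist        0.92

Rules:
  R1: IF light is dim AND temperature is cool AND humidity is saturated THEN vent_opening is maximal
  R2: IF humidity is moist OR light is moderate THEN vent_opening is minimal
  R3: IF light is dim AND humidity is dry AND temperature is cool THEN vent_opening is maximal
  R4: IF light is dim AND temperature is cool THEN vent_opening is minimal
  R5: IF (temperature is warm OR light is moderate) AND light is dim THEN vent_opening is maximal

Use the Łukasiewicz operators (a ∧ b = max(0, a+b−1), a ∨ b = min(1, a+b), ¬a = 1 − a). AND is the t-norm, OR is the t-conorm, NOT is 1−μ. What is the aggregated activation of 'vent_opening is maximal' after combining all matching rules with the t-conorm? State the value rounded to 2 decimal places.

R1: dim=0.60, cool=0.18, saturated=0.78; AND[max(0, a+b−1)] → w = 0.00
R2: moist=0.92, moderate=0.61; OR[min(1, a+b)] → w = 1.00
R3: dim=0.60, dry=0.74, cool=0.18; AND[max(0, a+b−1)] → w = 0.00
R4: dim=0.60, cool=0.18; AND[max(0, a+b−1)] → w = 0.00
R5: (warm=0.72 OR moderate=0.61) = 1.00; AND[max(0, a+b−1)] with dim=0.60 → w = 0.60
Rules with consequent 'maximal': {R1, R3, R5} → strengths 0.00, 0.00, 0.60
Aggregate via t-conorm [min(1, a+b)]: 0.60

0.60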